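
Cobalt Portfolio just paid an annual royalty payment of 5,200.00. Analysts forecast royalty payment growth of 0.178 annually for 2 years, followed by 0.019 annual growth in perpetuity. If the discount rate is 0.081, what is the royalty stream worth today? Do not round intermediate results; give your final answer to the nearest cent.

113332.10

D_1 = 6125.60000
D_2 = 7215.95680
Terminal value at year 2: TV = D_2×(1+g_2)/(r−g_2) = 7353.05998/0.062 = 118597.74160
P_0 = D_1/(1+r)^1 + D_2/(1+r)^2 + TV/(1+r)^2
    = 5666.60500 + 6175.07926 + 101490.41565 = 113332.09991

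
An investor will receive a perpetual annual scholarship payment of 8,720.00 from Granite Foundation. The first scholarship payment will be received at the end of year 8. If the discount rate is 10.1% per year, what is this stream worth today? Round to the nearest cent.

Value at end of year 7: C / r = 8,720.00 / 0.101 = 86,336.6337
Discount to today: PV = 86,336.6337 / (1 + 0.101)^7 = 86,336.6337 / 1.961152 = 44,023.43

44023.43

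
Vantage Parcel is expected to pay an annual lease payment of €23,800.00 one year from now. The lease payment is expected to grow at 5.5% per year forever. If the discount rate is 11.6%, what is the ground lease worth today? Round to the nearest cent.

€390163.93

Growing perpetuity: P = D₁ / (r − g) = €23,800.0000 / (0.116 − 0.055) = €390,163.93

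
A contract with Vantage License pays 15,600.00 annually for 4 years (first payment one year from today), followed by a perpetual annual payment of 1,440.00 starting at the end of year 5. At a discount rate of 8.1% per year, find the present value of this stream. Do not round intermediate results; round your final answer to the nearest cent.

64573.29

PV of 4-year annuity: 15,600.00 × [1 − (1+0.081)^−4] / 0.081 = 51554.37732
Perpetuity value at year 4: 1,440.00 / 0.081 = 17777.77778
PV of perpetuity: 17777.77778 / (1+0.081)^4 = 13018.91218
Total PV = 51554.37732 + 13018.91218 = 64573.28950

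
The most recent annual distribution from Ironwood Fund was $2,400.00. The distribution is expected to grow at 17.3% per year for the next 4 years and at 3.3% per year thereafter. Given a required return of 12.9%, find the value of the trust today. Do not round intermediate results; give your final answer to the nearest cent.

$40664.89

D_1 = 2815.20000
D_2 = 3302.22960
D_3 = 3873.51532
D_4 = 4543.63347
Terminal value at year 4: TV = D_4×(1+g_2)/(r−g_2) = 4693.57338/0.096 = 48891.38933
P_0 = D_1/(1+r)^1 + D_2/(1+r)^2 + D_3/(1+r)^3 + D_4/(1+r)^4 + TV/(1+r)^4
    = 2493.53410 + 2590.71346 + 2691.68015 + 2796.58177 + 30092.38510 = 40664.89459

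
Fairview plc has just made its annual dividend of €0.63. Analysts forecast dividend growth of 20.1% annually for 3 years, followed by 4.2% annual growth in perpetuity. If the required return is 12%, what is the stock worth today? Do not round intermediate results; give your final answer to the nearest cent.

€12.55

D_1 = 0.75663
D_2 = 0.90871
D_3 = 1.09136
Terminal value at year 3: TV = D_3×(1+g_2)/(r−g_2) = 1.13720/0.078 = 14.57950
P_0 = D_1/(1+r)^1 + D_2/(1+r)^2 + D_3/(1+r)^3 + TV/(1+r)^3
    = 0.67556 + 0.72442 + 0.77681 + 10.37740 = 12.55420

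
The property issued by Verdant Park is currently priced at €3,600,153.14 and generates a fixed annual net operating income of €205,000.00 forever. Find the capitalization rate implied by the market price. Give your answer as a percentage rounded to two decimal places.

P = C/r ⇒ r = C/P = €205,000.00/€3,600,153.14 = 0.056942

5.69%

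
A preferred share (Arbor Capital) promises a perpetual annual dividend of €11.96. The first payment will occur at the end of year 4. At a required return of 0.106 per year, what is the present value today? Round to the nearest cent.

Value at end of year 3: C / r = €11.96 / 0.106 = €112.8302
Discount to today: PV = €112.8302 / (1 + 0.106)^3 = €112.8302 / 1.352899 = €83.40

€83.40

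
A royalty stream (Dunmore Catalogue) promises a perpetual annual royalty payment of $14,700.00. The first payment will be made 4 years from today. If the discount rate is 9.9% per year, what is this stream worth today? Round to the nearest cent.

Value at end of year 3: C / r = $14,700.00 / 0.099 = $148,484.8485
Discount to today: PV = $148,484.8485 / (1 + 0.099)^3 = $148,484.8485 / 1.327373 = $111,863.67

$111863.67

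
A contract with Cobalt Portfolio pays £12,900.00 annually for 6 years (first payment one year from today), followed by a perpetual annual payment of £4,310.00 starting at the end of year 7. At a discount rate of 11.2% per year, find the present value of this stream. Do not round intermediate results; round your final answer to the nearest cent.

£74614.04

PV of 6-year annuity: £12,900.00 × [1 − (1+0.112)^−6] / 0.112 = 54260.94628
Perpetuity value at year 6: £4,310.00 / 0.112 = 38482.14286
PV of perpetuity: 38482.14286 / (1+0.112)^6 = 20353.09801
Total PV = 54260.94628 + 20353.09801 = 74614.04430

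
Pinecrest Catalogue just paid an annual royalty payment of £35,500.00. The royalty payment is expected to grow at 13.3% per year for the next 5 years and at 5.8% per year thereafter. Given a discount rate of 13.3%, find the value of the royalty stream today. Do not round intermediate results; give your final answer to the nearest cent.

D_1 = 40221.50000
D_2 = 45570.95950
D_3 = 51631.89711
D_4 = 58498.93943
D_5 = 66279.29837
Terminal value at year 5: TV = D_5×(1+g_2)/(r−g_2) = 70123.49768/0.075 = 934979.96906
P_0 = D_1/(1+r)^1 + D_2/(1+r)^2 + D_3/(1+r)^3 + D_4/(1+r)^4 + D_5/(1+r)^5 + TV/(1+r)^5
    = 35500.00000 + 35500.00000 + 35500.00000 + 35500.00000 + 35500.00000 + 500786.66667 = 678286.66667

£678286.67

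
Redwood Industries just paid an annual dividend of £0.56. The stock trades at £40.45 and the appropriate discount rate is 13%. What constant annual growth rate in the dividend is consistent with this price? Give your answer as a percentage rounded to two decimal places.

11.46%

P = D₀(1+g)/(r−g) ⇒ P(r−g) = D₀(1+g) ⇒ g(P+D₀) = P·r − D₀
g = (P·r − D₀)/(P + D₀) = (£40.45×0.13 − £0.56) / (£40.45 + £0.56) = 0.114570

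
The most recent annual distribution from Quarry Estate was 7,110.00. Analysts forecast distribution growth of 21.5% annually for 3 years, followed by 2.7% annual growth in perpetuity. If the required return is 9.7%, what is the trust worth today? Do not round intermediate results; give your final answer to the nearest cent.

167983.15

D_1 = 8638.65000
D_2 = 10495.95975
D_3 = 12752.59110
Terminal value at year 3: TV = D_3×(1+g_2)/(r−g_2) = 13096.91106/0.07 = 187098.72937
P_0 = D_1/(1+r)^1 + D_2/(1+r)^2 + D_3/(1+r)^3 + TV/(1+r)^3
    = 7874.79490 + 8721.85579 + 9660.03171 + 141726.46516 = 167983.14754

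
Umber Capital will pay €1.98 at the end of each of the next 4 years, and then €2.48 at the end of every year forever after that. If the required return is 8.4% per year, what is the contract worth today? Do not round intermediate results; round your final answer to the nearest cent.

€27.88

PV of 4-year annuity: €1.98 × [1 − (1+0.084)^−4] / 0.084 = 6.50004
Perpetuity value at year 4: €2.48 / 0.084 = 29.52381
PV of perpetuity: 29.52381 / (1+0.084)^4 = 21.38234
Total PV = 6.50004 + 21.38234 = 27.88238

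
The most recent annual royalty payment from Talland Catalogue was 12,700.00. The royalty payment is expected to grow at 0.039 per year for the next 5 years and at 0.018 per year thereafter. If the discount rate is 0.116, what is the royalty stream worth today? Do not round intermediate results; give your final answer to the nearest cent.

D_1 = 13195.30000
D_2 = 13709.91670
D_3 = 14244.60345
D_4 = 14800.14299
D_5 = 15377.34856
Terminal value at year 5: TV = D_5×(1+g_2)/(r−g_2) = 15654.14084/0.098 = 159736.13098
P_0 = D_1/(1+r)^1 + D_2/(1+r)^2 + D_3/(1+r)^3 + D_4/(1+r)^4 + D_5/(1+r)^5 + TV/(1+r)^5
    = 11823.74552 + 11007.94946 + 10248.44040 + 9541.33475 + 8883.01685 + 92274.60357 = 143779.09054

143779.09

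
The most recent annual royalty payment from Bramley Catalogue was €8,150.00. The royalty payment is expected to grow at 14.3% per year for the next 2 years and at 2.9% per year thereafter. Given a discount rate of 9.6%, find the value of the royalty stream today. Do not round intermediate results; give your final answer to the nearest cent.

D_1 = 9315.45000
D_2 = 10647.55935
Terminal value at year 2: TV = D_2×(1+g_2)/(r−g_2) = 10956.33857/0.067 = 163527.44136
P_0 = D_1/(1+r)^1 + D_2/(1+r)^2 + TV/(1+r)^2
    = 8499.49818 + 8863.98395 + 136134.91775 = 153498.39988

€153498.40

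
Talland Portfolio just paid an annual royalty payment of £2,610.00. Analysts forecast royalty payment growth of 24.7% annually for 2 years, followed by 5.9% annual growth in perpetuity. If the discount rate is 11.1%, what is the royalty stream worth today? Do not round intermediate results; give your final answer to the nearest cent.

D_1 = 3254.67000
D_2 = 4058.57349
Terminal value at year 2: TV = D_2×(1+g_2)/(r−g_2) = 4298.02933/0.052 = 82654.41011
P_0 = D_1/(1+r)^1 + D_2/(1+r)^2 + TV/(1+r)^2
    = 2929.49595 + 3288.10211 + 66963.46422 = 73181.06228

£73181.06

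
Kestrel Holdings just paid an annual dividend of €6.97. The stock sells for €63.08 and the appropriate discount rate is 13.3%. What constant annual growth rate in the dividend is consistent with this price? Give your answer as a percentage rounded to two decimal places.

P = D₀(1+g)/(r−g) ⇒ P(r−g) = D₀(1+g) ⇒ g(P+D₀) = P·r − D₀
g = (P·r − D₀)/(P + D₀) = (€63.08×0.133 − €6.97) / (€63.08 + €6.97) = 0.020266

2.03%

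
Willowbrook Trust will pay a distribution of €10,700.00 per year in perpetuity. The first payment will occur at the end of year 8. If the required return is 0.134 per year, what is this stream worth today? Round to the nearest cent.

€33112.17

Value at end of year 7: C / r = €10,700.00 / 0.134 = €79,850.7463
Discount to today: PV = €79,850.7463 / (1 + 0.134)^7 = €79,850.7463 / 2.411523 = €33,112.17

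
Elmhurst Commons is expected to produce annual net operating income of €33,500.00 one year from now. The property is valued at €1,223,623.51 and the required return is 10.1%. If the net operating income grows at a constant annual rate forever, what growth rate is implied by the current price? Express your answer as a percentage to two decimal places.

P = D₁/(r−g) ⇒ g = r − D₁/P = 0.101 − €33,500.00/€1,223,623.51 = 0.073622

7.36%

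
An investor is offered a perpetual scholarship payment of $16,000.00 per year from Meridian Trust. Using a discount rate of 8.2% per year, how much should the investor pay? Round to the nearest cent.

$195121.95

Level perpetuity: PV = C / r = $16,000.00 / 0.082 = $195,121.95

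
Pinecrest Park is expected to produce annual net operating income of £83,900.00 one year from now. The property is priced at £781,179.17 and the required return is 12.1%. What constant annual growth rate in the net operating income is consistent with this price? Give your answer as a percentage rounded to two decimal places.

1.36%

P = D₁/(r−g) ⇒ g = r − D₁/P = 0.121 − £83,900.00/£781,179.17 = 0.013598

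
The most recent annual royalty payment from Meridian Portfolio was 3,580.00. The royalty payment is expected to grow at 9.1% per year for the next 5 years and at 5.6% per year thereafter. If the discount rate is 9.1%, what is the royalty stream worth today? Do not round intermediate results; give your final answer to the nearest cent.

D_1 = 3905.78000
D_2 = 4261.20598
D_3 = 4648.97572
D_4 = 5072.03252
D_5 = 5533.58747
Terminal value at year 5: TV = D_5×(1+g_2)/(r−g_2) = 5843.46837/0.035 = 166956.23921
P_0 = D_1/(1+r)^1 + D_2/(1+r)^2 + D_3/(1+r)^3 + D_4/(1+r)^4 + D_5/(1+r)^5 + TV/(1+r)^5
    = 3580.00000 + 3580.00000 + 3580.00000 + 3580.00000 + 3580.00000 + 108013.71429 = 125913.71429

125913.71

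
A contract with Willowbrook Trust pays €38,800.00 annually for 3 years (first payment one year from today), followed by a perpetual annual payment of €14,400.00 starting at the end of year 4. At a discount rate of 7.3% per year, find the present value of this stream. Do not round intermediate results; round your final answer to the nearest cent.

PV of 3-year annuity: €38,800.00 × [1 − (1+0.073)^−3] / 0.073 = 101267.92448
Perpetuity value at year 3: €14,400.00 / 0.073 = 197260.27397
PV of perpetuity: 197260.27397 / (1+0.073)^3 = 159676.30200
Total PV = 101267.92448 + 159676.30200 = 260944.22648

€260944.23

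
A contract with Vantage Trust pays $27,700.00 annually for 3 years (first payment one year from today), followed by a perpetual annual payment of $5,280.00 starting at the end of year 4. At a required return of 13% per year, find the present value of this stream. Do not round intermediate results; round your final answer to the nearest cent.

PV of 3-year annuity: $27,700.00 × [1 − (1+0.13)^−3] / 0.13 = 65403.92696
Perpetuity value at year 3: $5,280.00 / 0.13 = 40615.38462
PV of perpetuity: 40615.38462 / (1+0.13)^3 = 28148.49890
Total PV = 65403.92696 + 28148.49890 = 93552.42586

$93552.43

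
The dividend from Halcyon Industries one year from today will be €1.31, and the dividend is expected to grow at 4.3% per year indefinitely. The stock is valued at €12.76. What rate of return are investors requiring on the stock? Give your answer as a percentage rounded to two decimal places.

14.57%

P = D₁/(r − g) ⇒ r = D₁/P + g = €1.3100/€12.76 + 0.043 = 0.102665 + 0.043 = 0.145665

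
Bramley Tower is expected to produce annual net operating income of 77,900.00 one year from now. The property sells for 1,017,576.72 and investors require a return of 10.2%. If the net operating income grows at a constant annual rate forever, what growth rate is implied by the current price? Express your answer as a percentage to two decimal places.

2.54%

P = D₁/(r−g) ⇒ g = r − D₁/P = 0.102 − 77,900.00/1,017,576.72 = 0.025446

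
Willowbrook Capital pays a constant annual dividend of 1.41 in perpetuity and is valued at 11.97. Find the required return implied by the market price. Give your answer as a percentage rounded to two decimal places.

11.78%

P = C/r ⇒ r = C/P = 1.41/11.97 = 0.117794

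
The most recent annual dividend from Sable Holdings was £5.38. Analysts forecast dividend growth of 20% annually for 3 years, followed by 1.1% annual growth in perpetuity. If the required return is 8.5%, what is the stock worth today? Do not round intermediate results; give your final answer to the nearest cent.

D_1 = 6.45600
D_2 = 7.74720
D_3 = 9.29664
Terminal value at year 3: TV = D_3×(1+g_2)/(r−g_2) = 9.39890/0.074 = 127.01220
P_0 = D_1/(1+r)^1 + D_2/(1+r)^2 + D_3/(1+r)^3 + TV/(1+r)^3
    = 5.95023 + 6.58090 + 7.27841 + 99.43888 = 119.24843

£119.25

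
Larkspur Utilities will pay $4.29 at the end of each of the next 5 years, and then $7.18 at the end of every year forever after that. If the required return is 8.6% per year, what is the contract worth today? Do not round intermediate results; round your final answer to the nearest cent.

PV of 5-year annuity: $4.29 × [1 − (1+0.086)^−5] / 0.086 = 16.86124
Perpetuity value at year 5: $7.18 / 0.086 = 83.48837
PV of perpetuity: 83.48837 / (1+0.086)^5 = 55.26840
Total PV = 16.86124 + 55.26840 = 72.12964

$72.13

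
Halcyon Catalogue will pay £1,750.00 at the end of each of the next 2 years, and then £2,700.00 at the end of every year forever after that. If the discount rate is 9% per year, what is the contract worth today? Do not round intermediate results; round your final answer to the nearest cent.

£28328.84

PV of 2-year annuity: £1,750.00 × [1 − (1+0.09)^−2] / 0.09 = 3078.44458
Perpetuity value at year 2: £2,700.00 / 0.09 = 30000.00000
PV of perpetuity: 30000.00000 / (1+0.09)^2 = 25250.39980
Total PV = 3078.44458 + 25250.39980 = 28328.84437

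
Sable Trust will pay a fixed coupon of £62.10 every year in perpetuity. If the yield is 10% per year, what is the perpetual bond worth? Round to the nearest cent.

£621.00

Level perpetuity: PV = C / r = £62.10 / 0.1 = £621.00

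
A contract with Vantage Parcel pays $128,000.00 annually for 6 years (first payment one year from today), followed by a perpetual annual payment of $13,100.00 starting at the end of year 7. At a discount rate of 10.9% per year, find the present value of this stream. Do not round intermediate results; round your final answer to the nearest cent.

PV of 6-year annuity: $128,000.00 × [1 − (1+0.109)^−6] / 0.109 = 543072.38641
Perpetuity value at year 6: $13,100.00 / 0.109 = 120183.48624
PV of perpetuity: 120183.48624 / (1+0.109)^6 = 64603.42169
Total PV = 543072.38641 + 64603.42169 = 607675.80810

$607675.81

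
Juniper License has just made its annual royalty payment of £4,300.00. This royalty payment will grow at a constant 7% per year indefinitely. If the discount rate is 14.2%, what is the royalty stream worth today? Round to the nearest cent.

£63902.78

D₁ = D₀ × (1 + g) = £4,300.00 × 1.07 = £4,601.0000
Growing perpetuity: P = D₁ / (r − g) = £4,601.0000 / (0.142 − 0.07) = £63,902.78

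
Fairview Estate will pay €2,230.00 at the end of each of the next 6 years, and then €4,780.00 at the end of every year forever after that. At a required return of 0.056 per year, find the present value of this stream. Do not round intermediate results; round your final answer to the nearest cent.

PV of 6-year annuity: €2,230.00 × [1 − (1+0.056)^−6] / 0.056 = 11104.80820
Perpetuity value at year 6: €4,780.00 / 0.056 = 85357.14286
PV of perpetuity: 85357.14286 / (1+0.056)^6 = 61554.01137
Total PV = 11104.80820 + 61554.01137 = 72658.81957

€72658.82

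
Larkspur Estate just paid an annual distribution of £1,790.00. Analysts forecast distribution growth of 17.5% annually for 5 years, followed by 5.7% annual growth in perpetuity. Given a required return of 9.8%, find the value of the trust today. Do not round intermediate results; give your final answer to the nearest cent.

£75780.74

D_1 = 2103.25000
D_2 = 2471.31875
D_3 = 2903.79953
D_4 = 3411.96445
D_5 = 4009.05823
Terminal value at year 5: TV = D_5×(1+g_2)/(r−g_2) = 4237.57455/0.041 = 103355.47675
P_0 = D_1/(1+r)^1 + D_2/(1+r)^2 + D_3/(1+r)^3 + D_4/(1+r)^4 + D_5/(1+r)^5 + TV/(1+r)^5
    = 1915.52823 + 2049.85945 + 2193.61098 + 2347.44344 + 2512.06379 + 64762.22990 = 75780.73579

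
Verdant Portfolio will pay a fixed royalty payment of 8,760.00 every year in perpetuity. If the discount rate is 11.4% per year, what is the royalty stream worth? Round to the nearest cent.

Level perpetuity: PV = C / r = 8,760.00 / 0.114 = 76,842.11

76842.11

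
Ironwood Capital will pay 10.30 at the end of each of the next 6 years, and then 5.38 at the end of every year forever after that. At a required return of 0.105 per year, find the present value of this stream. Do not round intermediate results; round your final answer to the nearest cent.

72.36

PV of 6-year annuity: 10.30 × [1 − (1+0.105)^−6] / 0.105 = 44.20945
Perpetuity value at year 6: 5.38 / 0.105 = 51.23810
PV of perpetuity: 51.23810 / (1+0.105)^6 = 28.14617
Total PV = 44.20945 + 28.14617 = 72.35562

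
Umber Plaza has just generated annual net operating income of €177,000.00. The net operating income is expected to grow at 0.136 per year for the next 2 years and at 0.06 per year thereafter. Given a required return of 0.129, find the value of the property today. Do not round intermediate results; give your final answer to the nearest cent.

€3110252.24

D_1 = 201072.00000
D_2 = 228417.79200
Terminal value at year 2: TV = D_2×(1+g_2)/(r−g_2) = 242122.85952/0.069 = 3509026.94957
P_0 = D_1/(1+r)^1 + D_2/(1+r)^2 + TV/(1+r)^2
    = 178097.43136 + 179201.66698 + 2752953.14490 = 3110252.24323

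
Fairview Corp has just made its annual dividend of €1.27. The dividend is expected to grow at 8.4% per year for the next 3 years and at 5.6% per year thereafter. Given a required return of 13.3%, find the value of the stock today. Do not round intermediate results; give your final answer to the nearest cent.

D_1 = 1.37668
D_2 = 1.49232
D_3 = 1.61768
Terminal value at year 3: TV = D_3×(1+g_2)/(r−g_2) = 1.70827/0.077 = 22.18527
P_0 = D_1/(1+r)^1 + D_2/(1+r)^2 + D_3/(1+r)^3 + TV/(1+r)^3
    = 1.21508 + 1.16253 + 1.11225 + 15.25369 = 18.74354

€18.74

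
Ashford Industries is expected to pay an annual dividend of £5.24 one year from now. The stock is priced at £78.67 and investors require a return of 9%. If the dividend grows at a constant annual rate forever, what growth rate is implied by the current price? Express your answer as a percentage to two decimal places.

2.34%

P = D₁/(r−g) ⇒ g = r − D₁/P = 0.09 − £5.24/£78.67 = 0.023393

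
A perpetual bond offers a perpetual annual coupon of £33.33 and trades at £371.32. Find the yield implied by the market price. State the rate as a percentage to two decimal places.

P = C/r ⇒ r = C/P = £33.33/£371.32 = 0.089761

8.98%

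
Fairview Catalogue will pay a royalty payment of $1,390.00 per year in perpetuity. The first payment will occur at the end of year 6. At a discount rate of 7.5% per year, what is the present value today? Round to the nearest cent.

Value at end of year 5: C / r = $1,390.00 / 0.075 = $18,533.3333
Discount to today: PV = $18,533.3333 / (1 + 0.075)^5 = $18,533.3333 / 1.435629 = $12,909.55

$12909.55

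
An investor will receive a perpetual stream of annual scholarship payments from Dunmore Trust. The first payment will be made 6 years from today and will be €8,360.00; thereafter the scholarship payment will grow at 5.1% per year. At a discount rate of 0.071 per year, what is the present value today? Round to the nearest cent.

Value at end of year 5: C₁ / (r − g) = €8,360.00 / (0.071 − 0.051) = €418,000.0000
Discount to today: PV = €418,000.0000 / (1 + 0.071)^5 = €418,000.0000 / 1.409118 = €296,639.46

€296639.46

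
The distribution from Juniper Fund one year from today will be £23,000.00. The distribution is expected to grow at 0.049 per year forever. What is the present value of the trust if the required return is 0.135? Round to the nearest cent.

Growing perpetuity: P = D₁ / (r − g) = £23,000.0000 / (0.135 − 0.049) = £267,441.86

£267441.86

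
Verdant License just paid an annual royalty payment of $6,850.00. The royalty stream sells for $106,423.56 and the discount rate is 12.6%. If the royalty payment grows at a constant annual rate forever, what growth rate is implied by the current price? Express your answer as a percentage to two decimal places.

5.79%

P = D₀(1+g)/(r−g) ⇒ P(r−g) = D₀(1+g) ⇒ g(P+D₀) = P·r − D₀
g = (P·r − D₀)/(P + D₀) = ($106,423.56×0.126 − $6,850.00) / ($106,423.56 + $6,850.00) = 0.057907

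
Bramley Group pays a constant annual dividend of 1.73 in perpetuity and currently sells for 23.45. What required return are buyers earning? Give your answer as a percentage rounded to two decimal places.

7.38%

P = C/r ⇒ r = C/P = 1.73/23.45 = 0.073774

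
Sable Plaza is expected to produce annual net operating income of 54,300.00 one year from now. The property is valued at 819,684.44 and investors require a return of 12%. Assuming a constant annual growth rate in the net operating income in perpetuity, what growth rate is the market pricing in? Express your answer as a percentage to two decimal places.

5.38%

P = D₁/(r−g) ⇒ g = r − D₁/P = 0.12 − 54,300.00/819,684.44 = 0.053755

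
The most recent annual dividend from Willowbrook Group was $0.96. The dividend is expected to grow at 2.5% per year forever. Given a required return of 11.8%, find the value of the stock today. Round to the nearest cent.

D₁ = D₀ × (1 + g) = $0.96 × 1.025 = $0.9840
Growing perpetuity: P = D₁ / (r − g) = $0.9840 / (0.118 − 0.025) = $10.58

$10.58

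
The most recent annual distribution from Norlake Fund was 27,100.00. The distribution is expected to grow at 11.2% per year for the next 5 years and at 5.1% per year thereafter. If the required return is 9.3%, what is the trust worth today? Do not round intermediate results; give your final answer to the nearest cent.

D_1 = 30135.20000
D_2 = 33510.34240
D_3 = 37263.50075
D_4 = 41437.01283
D_5 = 46077.95827
Terminal value at year 5: TV = D_5×(1+g_2)/(r−g_2) = 48427.93414/0.042 = 1153046.05099
P_0 = D_1/(1+r)^1 + D_2/(1+r)^2 + D_3/(1+r)^3 + D_4/(1+r)^4 + D_5/(1+r)^5 + TV/(1+r)^5
    = 27571.08875 + 28050.36659 + 28537.97589 + 29034.06148 + 29538.77069 + 739172.57125 = 881904.83465

881904.83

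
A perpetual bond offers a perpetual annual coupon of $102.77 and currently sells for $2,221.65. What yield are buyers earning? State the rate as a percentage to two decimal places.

4.63%

P = C/r ⇒ r = C/P = $102.77/$2,221.65 = 0.046258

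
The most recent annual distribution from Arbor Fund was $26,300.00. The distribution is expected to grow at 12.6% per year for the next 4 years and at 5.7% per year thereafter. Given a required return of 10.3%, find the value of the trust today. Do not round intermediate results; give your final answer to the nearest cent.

D_1 = 29613.80000
D_2 = 33345.13880
D_3 = 37546.62629
D_4 = 42277.50120
Terminal value at year 4: TV = D_4×(1+g_2)/(r−g_2) = 44687.31877/0.046 = 971463.45151
P_0 = D_1/(1+r)^1 + D_2/(1+r)^2 + D_3/(1+r)^3 + D_4/(1+r)^4 + TV/(1+r)^4
    = 26848.41342 + 27408.26247 + 27979.78563 + 28563.22631 + 656333.26532 = 767132.95315

$767132.95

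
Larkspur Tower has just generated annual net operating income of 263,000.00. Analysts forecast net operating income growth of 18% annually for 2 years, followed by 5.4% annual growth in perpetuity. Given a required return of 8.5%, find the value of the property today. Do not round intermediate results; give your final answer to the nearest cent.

D_1 = 310340.00000
D_2 = 366201.20000
Terminal value at year 2: TV = D_2×(1+g_2)/(r−g_2) = 385976.06480/0.031 = 12450840.80000
P_0 = D_1/(1+r)^1 + D_2/(1+r)^2 + TV/(1+r)^2
    = 286027.64977 + 311071.54537 + 10576432.54263 = 11173531.73777

11173531.74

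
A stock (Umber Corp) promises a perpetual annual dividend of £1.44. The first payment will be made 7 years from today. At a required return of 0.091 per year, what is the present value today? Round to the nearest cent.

£9.38

Value at end of year 6: C / r = £1.44 / 0.091 = £15.8242
Discount to today: PV = £15.8242 / (1 + 0.091)^6 = £15.8242 / 1.686353 = £9.38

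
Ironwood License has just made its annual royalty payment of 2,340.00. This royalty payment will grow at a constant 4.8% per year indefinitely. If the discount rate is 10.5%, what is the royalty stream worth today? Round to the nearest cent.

43023.16

D₁ = D₀ × (1 + g) = 2,340.00 × 1.048 = 2,452.3200
Growing perpetuity: P = D₁ / (r − g) = 2,452.3200 / (0.105 − 0.048) = 43,023.16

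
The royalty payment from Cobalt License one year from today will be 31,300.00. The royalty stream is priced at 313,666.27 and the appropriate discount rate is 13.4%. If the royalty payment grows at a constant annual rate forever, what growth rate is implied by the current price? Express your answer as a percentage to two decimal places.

P = D₁/(r−g) ⇒ g = r − D₁/P = 0.134 − 31,300.00/313,666.27 = 0.034212

3.42%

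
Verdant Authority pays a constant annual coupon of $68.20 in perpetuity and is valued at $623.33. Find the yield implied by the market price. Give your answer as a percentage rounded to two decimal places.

P = C/r ⇒ r = C/P = $68.20/$623.33 = 0.109412

10.94%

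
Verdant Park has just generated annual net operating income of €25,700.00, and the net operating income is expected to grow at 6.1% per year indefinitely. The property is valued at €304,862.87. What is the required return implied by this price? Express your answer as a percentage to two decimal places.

D₁ = €25,700.00 × 1.061 = €27,267.7000
P = D₁/(r − g) ⇒ r = D₁/P + g = €27,267.7000/€304,862.87 + 0.061 = 0.089443 + 0.061 = 0.150443

15.04%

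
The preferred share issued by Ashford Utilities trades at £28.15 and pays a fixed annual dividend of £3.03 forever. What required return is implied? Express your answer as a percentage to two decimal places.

10.76%

P = C/r ⇒ r = C/P = £3.03/£28.15 = 0.107638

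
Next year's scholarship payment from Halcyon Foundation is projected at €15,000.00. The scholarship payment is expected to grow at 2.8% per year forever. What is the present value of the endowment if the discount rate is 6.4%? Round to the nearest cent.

€416666.67

Growing perpetuity: P = D₁ / (r − g) = €15,000.0000 / (0.064 − 0.028) = €416,666.67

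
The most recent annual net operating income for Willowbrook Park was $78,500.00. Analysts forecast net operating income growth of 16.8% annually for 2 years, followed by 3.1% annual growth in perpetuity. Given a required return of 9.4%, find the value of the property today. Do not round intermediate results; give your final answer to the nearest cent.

D_1 = 91688.00000
D_2 = 107091.58400
Terminal value at year 2: TV = D_2×(1+g_2)/(r−g_2) = 110411.42310/0.063 = 1752562.27149
P_0 = D_1/(1+r)^1 + D_2/(1+r)^2 + TV/(1+r)^2
    = 83809.87203 + 89478.91273 + 1464329.50838 = 1637618.29314

$1637618.29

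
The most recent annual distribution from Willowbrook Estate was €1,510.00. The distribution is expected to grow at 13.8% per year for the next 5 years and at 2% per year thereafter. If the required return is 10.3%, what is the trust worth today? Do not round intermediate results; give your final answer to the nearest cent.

D_1 = 1718.38000
D_2 = 1955.51644
D_3 = 2225.37771
D_4 = 2532.47983
D_5 = 2881.96205
Terminal value at year 5: TV = D_5×(1+g_2)/(r−g_2) = 2939.60129/0.083 = 35416.88302
P_0 = D_1/(1+r)^1 + D_2/(1+r)^2 + D_3/(1+r)^3 + D_4/(1+r)^4 + D_5/(1+r)^5 + TV/(1+r)^5
    = 1557.91478 + 1607.34997 + 1658.35382 + 1710.97611 + 1765.26819 + 21693.65728 = 29993.52015

€29993.52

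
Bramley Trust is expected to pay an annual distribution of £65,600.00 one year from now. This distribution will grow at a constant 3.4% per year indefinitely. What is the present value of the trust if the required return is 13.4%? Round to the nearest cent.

Growing perpetuity: P = D₁ / (r − g) = £65,600.0000 / (0.134 − 0.034) = £656,000.00

£656000.00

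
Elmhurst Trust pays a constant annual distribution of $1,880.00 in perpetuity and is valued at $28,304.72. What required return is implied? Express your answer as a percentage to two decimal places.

6.64%

P = C/r ⇒ r = C/P = $1,880.00/$28,304.72 = 0.066420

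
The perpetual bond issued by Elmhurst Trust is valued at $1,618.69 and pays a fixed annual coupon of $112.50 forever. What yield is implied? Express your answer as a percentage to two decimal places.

6.95%

P = C/r ⇒ r = C/P = $112.50/$1,618.69 = 0.069501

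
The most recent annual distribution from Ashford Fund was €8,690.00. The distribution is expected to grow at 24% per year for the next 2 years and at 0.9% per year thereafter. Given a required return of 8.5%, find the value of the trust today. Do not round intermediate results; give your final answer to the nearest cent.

€171970.53

D_1 = 10775.60000
D_2 = 13361.74400
Terminal value at year 2: TV = D_2×(1+g_2)/(r−g_2) = 13481.99970/0.076 = 177394.73284
P_0 = D_1/(1+r)^1 + D_2/(1+r)^2 + TV/(1+r)^2
    = 9931.42857 + 11350.20408 + 150688.89366 = 171970.52632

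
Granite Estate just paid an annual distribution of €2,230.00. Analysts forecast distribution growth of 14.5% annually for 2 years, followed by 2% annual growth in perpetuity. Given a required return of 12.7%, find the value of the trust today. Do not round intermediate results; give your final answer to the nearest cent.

€26509.83

D_1 = 2553.35000
D_2 = 2923.58575
Terminal value at year 2: TV = D_2×(1+g_2)/(r−g_2) = 2982.05746/0.107 = 27869.69593
P_0 = D_1/(1+r)^1 + D_2/(1+r)^2 + TV/(1+r)^2
    = 2265.61668 + 2301.80222 + 21942.41367 = 26509.83257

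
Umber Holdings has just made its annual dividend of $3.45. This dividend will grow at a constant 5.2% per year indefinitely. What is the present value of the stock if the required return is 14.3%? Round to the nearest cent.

D₁ = D₀ × (1 + g) = $3.45 × 1.052 = $3.6294
Growing perpetuity: P = D₁ / (r − g) = $3.6294 / (0.143 − 0.052) = $39.88

$39.88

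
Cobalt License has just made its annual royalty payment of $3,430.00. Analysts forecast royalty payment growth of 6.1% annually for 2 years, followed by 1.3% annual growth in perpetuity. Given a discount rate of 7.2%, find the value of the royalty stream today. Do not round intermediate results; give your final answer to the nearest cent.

$64443.74

D_1 = 3639.23000
D_2 = 3861.22303
Terminal value at year 2: TV = D_2×(1+g_2)/(r−g_2) = 3911.41893/0.059 = 66295.23609
P_0 = D_1/(1+r)^1 + D_2/(1+r)^2 + TV/(1+r)^2
    = 3394.80410 + 3359.96936 + 57688.96547 = 64443.73893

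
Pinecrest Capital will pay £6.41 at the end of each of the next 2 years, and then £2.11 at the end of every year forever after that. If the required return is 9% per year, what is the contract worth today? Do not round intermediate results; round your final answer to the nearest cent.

£31.01

PV of 2-year annuity: £6.41 × [1 − (1+0.09)^−2] / 0.09 = 11.27590
Perpetuity value at year 2: £2.11 / 0.09 = 23.44444
PV of perpetuity: 23.44444 / (1+0.09)^2 = 19.73272
Total PV = 11.27590 + 19.73272 = 31.00862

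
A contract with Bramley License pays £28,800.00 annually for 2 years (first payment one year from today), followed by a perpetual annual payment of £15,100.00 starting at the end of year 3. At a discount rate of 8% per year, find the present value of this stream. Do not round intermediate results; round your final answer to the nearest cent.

PV of 2-year annuity: £28,800.00 × [1 − (1+0.08)^−2] / 0.08 = 51358.02469
Perpetuity value at year 2: £15,100.00 / 0.08 = 188750.00000
PV of perpetuity: 188750.00000 / (1+0.08)^2 = 161822.70233
Total PV = 51358.02469 + 161822.70233 = 213180.72702

£213180.73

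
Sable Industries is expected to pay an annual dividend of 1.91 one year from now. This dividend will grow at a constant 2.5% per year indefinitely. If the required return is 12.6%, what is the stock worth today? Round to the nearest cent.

Growing perpetuity: P = D₁ / (r − g) = 1.9100 / (0.126 − 0.025) = 18.91

18.91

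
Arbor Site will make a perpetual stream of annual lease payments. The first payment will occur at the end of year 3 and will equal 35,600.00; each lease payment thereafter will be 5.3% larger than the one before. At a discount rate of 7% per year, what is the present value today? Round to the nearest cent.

1829083.45

Value at end of year 2: C₁ / (r − g) = 35,600.00 / (0.07 − 0.053) = 2,094,117.6471
Discount to today: PV = 2,094,117.6471 / (1 + 0.07)^2 = 2,094,117.6471 / 1.144900 = 1,829,083.45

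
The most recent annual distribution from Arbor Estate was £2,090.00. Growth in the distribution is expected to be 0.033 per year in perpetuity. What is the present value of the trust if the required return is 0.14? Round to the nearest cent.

£20177.29

D₁ = D₀ × (1 + g) = £2,090.00 × 1.033 = £2,158.9700
Growing perpetuity: P = D₁ / (r − g) = £2,158.9700 / (0.14 − 0.033) = £20,177.29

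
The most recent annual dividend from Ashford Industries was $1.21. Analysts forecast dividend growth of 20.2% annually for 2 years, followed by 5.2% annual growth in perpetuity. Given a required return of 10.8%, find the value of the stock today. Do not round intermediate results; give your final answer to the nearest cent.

$29.49

D_1 = 1.45442
D_2 = 1.74821
Terminal value at year 2: TV = D_2×(1+g_2)/(r−g_2) = 1.83912/0.056 = 32.84143
P_0 = D_1/(1+r)^1 + D_2/(1+r)^2 + TV/(1+r)^2
    = 1.31265 + 1.42402 + 26.75115 = 29.48782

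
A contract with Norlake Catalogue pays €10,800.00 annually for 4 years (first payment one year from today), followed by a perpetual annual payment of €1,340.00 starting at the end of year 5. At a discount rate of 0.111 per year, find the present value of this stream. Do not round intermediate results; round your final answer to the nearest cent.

PV of 4-year annuity: €10,800.00 × [1 − (1+0.111)^−4] / 0.111 = 33434.99945
Perpetuity value at year 4: €1,340.00 / 0.111 = 12072.07207
PV of perpetuity: 12072.07207 / (1+0.111)^4 = 7923.65547
Total PV = 33434.99945 + 7923.65547 = 41358.65493

€41358.65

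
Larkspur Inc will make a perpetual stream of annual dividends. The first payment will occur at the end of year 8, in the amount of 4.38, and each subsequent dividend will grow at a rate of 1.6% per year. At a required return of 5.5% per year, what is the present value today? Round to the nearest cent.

Value at end of year 7: C₁ / (r − g) = 4.38 / (0.055 − 0.016) = 112.3077
Discount to today: PV = 112.3077 / (1 + 0.055)^7 = 112.3077 / 1.454679 = 77.20

77.20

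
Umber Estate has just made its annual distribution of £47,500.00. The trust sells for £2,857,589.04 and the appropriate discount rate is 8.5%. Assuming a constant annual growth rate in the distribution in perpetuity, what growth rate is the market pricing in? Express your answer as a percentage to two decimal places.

6.73%

P = D₀(1+g)/(r−g) ⇒ P(r−g) = D₀(1+g) ⇒ g(P+D₀) = P·r − D₀
g = (P·r − D₀)/(P + D₀) = (£2,857,589.04×0.085 − £47,500.00) / (£2,857,589.04 + £47,500.00) = 0.067260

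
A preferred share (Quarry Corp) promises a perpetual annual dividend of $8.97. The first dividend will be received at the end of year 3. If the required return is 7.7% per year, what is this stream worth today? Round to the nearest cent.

Value at end of year 2: C / r = $8.97 / 0.077 = $116.4935
Discount to today: PV = $116.4935 / (1 + 0.077)^2 = $116.4935 / 1.159929 = $100.43

$100.43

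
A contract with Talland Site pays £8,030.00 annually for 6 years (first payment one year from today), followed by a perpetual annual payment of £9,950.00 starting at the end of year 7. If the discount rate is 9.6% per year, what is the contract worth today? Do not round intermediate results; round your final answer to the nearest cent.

£95184.79

PV of 6-year annuity: £8,030.00 × [1 − (1+0.096)^−6] / 0.096 = 35386.53676
Perpetuity value at year 6: £9,950.00 / 0.096 = 103645.83333
PV of perpetuity: 103645.83333 / (1+0.096)^6 = 59798.25665
Total PV = 35386.53676 + 59798.25665 = 95184.79341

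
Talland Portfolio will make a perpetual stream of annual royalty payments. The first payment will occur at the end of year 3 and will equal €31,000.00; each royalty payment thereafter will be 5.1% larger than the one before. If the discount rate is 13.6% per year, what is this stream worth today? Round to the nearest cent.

€282609.08

Value at end of year 2: C₁ / (r − g) = €31,000.00 / (0.136 − 0.051) = €364,705.8824
Discount to today: PV = €364,705.8824 / (1 + 0.136)^2 = €364,705.8824 / 1.290496 = €282,609.08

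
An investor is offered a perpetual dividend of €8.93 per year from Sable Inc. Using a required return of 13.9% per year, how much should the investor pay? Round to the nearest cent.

€64.24

Level perpetuity: PV = C / r = €8.93 / 0.139 = €64.24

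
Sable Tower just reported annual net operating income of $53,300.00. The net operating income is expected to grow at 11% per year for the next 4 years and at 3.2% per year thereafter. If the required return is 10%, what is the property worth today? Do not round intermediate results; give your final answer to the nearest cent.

D_1 = 59163.00000
D_2 = 65670.93000
D_3 = 72894.73230
D_4 = 80913.15285
Terminal value at year 4: TV = D_4×(1+g_2)/(r−g_2) = 83502.37374/0.068 = 1227976.08447
P_0 = D_1/(1+r)^1 + D_2/(1+r)^2 + D_3/(1+r)^3 + D_4/(1+r)^4 + TV/(1+r)^4
    = 53784.54545 + 54273.49587 + 54766.89128 + 55264.77211 + 838724.18856 = 1056813.89328

$1056813.89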